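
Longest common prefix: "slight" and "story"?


Word 1: "slight"
Word 2: "story"
Comparing from start:
  Pos 0: 's' == 's'
  Pos 1: 'l' != 't' (stop)
LCP = "s" (length 1)


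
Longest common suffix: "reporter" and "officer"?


Word 1: "reporter"
Word 2: "officer"
Comparing from end:
  Pos -1: 'r' == 'r'
  Pos -2: 'e' == 'e'
  Pos -3: 't' != 'c' (stop)
LCS = "er" (length 2)


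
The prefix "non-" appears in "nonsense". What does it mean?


Prefix: non-
Example: nonsense = non- + sense
Meaning = not


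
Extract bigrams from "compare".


Word: "compare" (length 7)
Number of bigrams = 7 - 2 + 1 = 6
  Position 0: "co"
  Position 1: "om"
  Position 2: "mp"
  Position 3: "pa"
  Position 4: "ar"
  Position 5: "re"
Bigrams = "co", "om", "mp", "pa", "ar", "re"


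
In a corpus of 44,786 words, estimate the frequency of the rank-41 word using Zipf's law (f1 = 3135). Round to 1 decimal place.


Zipf's law: f(r) = f(1) / r
f(1) = 3135
f(41) = 3135 / 41
= 76.5 occurrences


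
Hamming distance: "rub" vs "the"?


Comparing character by character (same length = 3):
  Pos 0: 'r' vs 't' !=
  Pos 1: 'u' vs 'h' !=
  Pos 2: 'b' vs 'e' !=
Hamming distance = 3


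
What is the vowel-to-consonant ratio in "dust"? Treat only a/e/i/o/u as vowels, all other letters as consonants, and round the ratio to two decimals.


Word: "dust"
Vowels (a,e,i,o,u): 1
Consonants: 3
Ratio = 1/3
= 0.33


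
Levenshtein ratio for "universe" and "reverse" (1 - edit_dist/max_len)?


Word 1: "universe" (length 8)
Word 2: "reverse" (length 7)
One optimal edit sequence:
  1. delete 'u'  (+1)
  2. substitute 'n' -> 'r'  (+1)
  3. substitute 'i' -> 'e'  (+1)
  4. keep 'v'
  5. keep 'e'
  6. keep 'r'
  7. keep 's'
  8. keep 'e'
Edit distance = 3
Max length = max(8, 7) = 8
Similarity = 1 - 3/8
= 0.6250


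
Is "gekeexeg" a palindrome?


Word: "gekeexeg"
Reversed: "gexeekeg"
Forward == Backward? gekeexeg != gexeekeg
Palindrome = No


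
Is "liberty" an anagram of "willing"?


Word 1: "willing" → sorted: giillnw
Word 2: "liberty" → sorted: beilrty
Same letters? giillnw != beilrty
Anagram = No


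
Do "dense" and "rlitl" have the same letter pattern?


Pattern of "dense": [0, 1, 2, 3, 1]
Pattern of "rlitl": [0, 1, 2, 3, 1]
Patterns match
Same pattern = Yes


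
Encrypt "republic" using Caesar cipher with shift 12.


Word: "republic"
Shift: 12
Each letter → (letter + shift) mod 26:
  'r' (17) + 12 = 3 → 'd'
  'e' (4) + 12 = 16 → 'q'
  'p' (15) + 12 = 1 → 'b'
  'u' (20) + 12 = 6 → 'g'
  'b' (1) + 12 = 13 → 'n'
  'l' (11) + 12 = 23 → 'x'
  'i' (8) + 12 = 20 → 'u'
  'c' (2) + 12 = 14 → 'o'
Result = "dqbgnxuo"


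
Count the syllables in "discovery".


Word: "discovery"
Syllable breakdown: dis · cov · er · y
Counting: 4 parts
= 4 syllables


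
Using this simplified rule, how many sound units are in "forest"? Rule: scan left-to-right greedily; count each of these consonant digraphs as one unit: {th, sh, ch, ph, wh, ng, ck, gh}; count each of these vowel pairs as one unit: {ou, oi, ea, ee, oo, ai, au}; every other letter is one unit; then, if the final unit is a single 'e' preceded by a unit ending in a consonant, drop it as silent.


Word: "forest" (6 letters)
Left-to-right scan:
  1. 'f' (letter)
  2. 'o' (letter)
  3. 'r' (letter)
  4. 'e' (letter)
  5. 's' (letter)
  6. 't' (letter)
Units from scan: 6
Sound units = 6 units


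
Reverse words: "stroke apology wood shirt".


Original: "stroke apology wood shirt"
Words (1..n): stroke | apology | wood | shirt
Reversed (n..1): shirt | wood | apology | stroke
Result = "shirt wood apology stroke"


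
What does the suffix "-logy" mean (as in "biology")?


Suffix: -logy
Example: biology = bio- + -logy
Meaning = study of


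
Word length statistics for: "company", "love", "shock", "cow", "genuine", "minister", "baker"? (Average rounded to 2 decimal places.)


Lengths: "company"=7, "love"=4, "shock"=5, "cow"=3, "genuine"=7, "minister"=8, "baker"=5
Sum = 39, Count = 7
Average = 39/7 = 5.57
= avg=5.57, min=3, max=8


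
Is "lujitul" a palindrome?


Word: "lujitul"
Reversed: "lutijul"
Forward == Backward? lujitul != lutijul
Palindrome = No


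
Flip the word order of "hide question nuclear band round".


Original: "hide question nuclear band round"
Words (1..n): hide | question | nuclear | band | round
Reversed (n..1): round | band | nuclear | question | hide
Result = "round band nuclear question hide"


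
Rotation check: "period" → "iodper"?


Word: "period", Candidate: "iodper"
Method: check if candidate is substring of word+word
"periodperiod" contains "iodper"? Yes
Is rotation = Yes


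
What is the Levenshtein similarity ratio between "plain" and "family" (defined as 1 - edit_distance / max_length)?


Word 1: "plain" (length 5)
Word 2: "family" (length 6)
One optimal edit sequence:
  1. substitute 'p' -> 'f'  (+1)
  2. substitute 'l' -> 'a'  (+1)
  3. substitute 'a' -> 'm'  (+1)
  4. keep 'i'
  5. insert 'l'  (+1)
  6. substitute 'n' -> 'y'  (+1)
Edit distance = 5
Max length = max(5, 6) = 6
Similarity = 1 - 5/6
= 0.1667


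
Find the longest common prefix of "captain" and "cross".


Word 1: "captain"
Word 2: "cross"
Comparing from start:
  Pos 0: 'c' == 'c'
  Pos 1: 'a' != 'r' (stop)
LCP = "c" (length 1)


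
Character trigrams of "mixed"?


Word: "mixed" (length 5)
Number of trigrams = 5 - 3 + 1 = 3
  Position 0: "mix"
  Position 1: "ixe"
  Position 2: "xed"
Trigrams = "mix", "ixe", "xed"


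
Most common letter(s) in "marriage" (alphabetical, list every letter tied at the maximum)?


Word: "marriage"
Letter counts:
  'a': 2
  'e': 1
  'g': 1
  'i': 1
  'm': 1
  'r': 2
Maximum count = 2
Most frequent = 'a', 'r' (2 times each)


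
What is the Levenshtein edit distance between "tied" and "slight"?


Word 1: "tied" (length 4)
Word 2: "slight" (length 6)
One optimal edit sequence (insert/delete/substitute each cost 1):
  1. insert 's'  (+1)
  2. substitute 't' -> 'l'  (+1)
  3. keep 'i'
  4. insert 'g'  (+1)
  5. substitute 'e' -> 'h'  (+1)
  6. substitute 'd' -> 't'  (+1)
Total edit operations: 5
Edit distance = 5


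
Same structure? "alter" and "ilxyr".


Pattern of "alter": [0, 1, 2, 3, 4]
Pattern of "ilxyr": [0, 1, 2, 3, 4]
Patterns match
Same pattern = Yes


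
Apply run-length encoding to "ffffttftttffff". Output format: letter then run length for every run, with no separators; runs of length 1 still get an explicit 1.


String: "ffffttftttffff"
Scanning for consecutive runs:
  'f' x 4
  't' x 2
  'f' x 1
  't' x 3
  'f' x 4
RLE = "f4t2f1t3f4"


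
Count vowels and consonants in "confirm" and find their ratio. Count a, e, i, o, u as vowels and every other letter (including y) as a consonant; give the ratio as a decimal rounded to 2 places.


Word: "confirm"
Vowels (a,e,i,o,u): 2
Consonants: 5
Ratio = 2/5
= 0.40


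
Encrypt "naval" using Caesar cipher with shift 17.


Word: "naval"
Shift: 17
Each letter → (letter + shift) mod 26:
  'n' (13) + 17 = 4 → 'e'
  'a' (0) + 17 = 17 → 'r'
  'v' (21) + 17 = 12 → 'm'
  'a' (0) + 17 = 17 → 'r'
  'l' (11) + 17 = 2 → 'c'
Result = "ermrc"


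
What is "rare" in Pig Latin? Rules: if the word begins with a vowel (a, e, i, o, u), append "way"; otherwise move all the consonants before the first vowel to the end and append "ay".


Word: "rare"
Starts with consonant(s) → move to end, add 'ay'
Consonant cluster: "r"
Pig Latin = "areray"


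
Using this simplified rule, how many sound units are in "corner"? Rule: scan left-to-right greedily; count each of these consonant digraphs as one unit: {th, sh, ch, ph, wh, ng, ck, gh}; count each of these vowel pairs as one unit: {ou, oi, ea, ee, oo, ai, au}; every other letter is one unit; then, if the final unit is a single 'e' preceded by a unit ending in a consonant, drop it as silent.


Word: "corner" (6 letters)
Left-to-right scan:
  [1] 'c' (letter)
  [2] 'o' (letter)
  [3] 'r' (letter)
  [4] 'n' (letter)
  [5] 'e' (letter)
  [6] 'r' (letter)
Units from scan: 6
Sound units = 6 units


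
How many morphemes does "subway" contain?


Word: "subway"
Morphemes: sub- | way
Each morpheme carries meaning
= 2 morphemes


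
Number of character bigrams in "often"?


Word: "often" (length 5)
Number of 2-grams = length - 2 + 1 = 5 - 2 + 1
= 4


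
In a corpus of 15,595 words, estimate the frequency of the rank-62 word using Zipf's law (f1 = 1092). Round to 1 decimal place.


Zipf's law: f(r) = f(1) / r
f(1) = 1092
f(62) = 1092 / 62
= 17.6 occurrences


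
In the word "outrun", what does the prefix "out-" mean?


Prefix: out-
Example: outrun (out- + run)
Meaning = surpass


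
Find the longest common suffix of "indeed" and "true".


Word 1: "indeed"
Word 2: "true"
Comparing from end:
  Pos -1: 'd' != 'e' (stop)
LCS = "" (length 0)


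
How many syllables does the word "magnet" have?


Word: "magnet"
Syllable breakdown: mag · net
Counting: 2 parts
= 2 syllables


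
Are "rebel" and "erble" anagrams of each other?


Word 1: "rebel" → sorted: beelr
Word 2: "erble" → sorted: beelr
Same letters? beelr == beelr
Anagram = Yes


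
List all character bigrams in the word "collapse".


Word: "collapse" (length 8)
Number of bigrams = 8 - 2 + 1 = 7
  Position 0: "co"
  Position 1: "ol"
  Position 2: "ll"
  Position 3: "la"
  Position 4: "ap"
  Position 5: "ps"
  Position 6: "se"
Bigrams = "co", "ol", "ll", "la", "ap", "ps", "se"


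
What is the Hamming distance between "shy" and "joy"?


Comparing character by character (same length = 3):
  Pos 0: 's' vs 'j' !=
  Pos 1: 'h' vs 'o' !=
  Pos 2: 'y' vs 'y' =
Hamming distance = 2


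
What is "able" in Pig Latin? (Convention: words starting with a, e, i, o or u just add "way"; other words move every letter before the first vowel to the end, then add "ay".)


Word: "able"
Starts with vowel → add 'way'
Pig Latin = "ableway"


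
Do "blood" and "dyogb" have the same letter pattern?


Pattern of "blood": [0, 1, 2, 2, 3]
Pattern of "dyogb": [0, 1, 2, 3, 4]
Patterns do not match
Same pattern = No


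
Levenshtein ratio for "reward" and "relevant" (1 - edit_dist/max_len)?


Word 1: "reward" (length 6)
Word 2: "relevant" (length 8)
One optimal edit sequence:
  1. keep 'r'
  2. insert 'e'  (+1)
  3. insert 'l'  (+1)
  4. keep 'e'
  5. substitute 'w' -> 'v'  (+1)
  6. keep 'a'
  7. substitute 'r' -> 'n'  (+1)
  8. substitute 'd' -> 't'  (+1)
Edit distance = 5
Max length = max(6, 8) = 8
Similarity = 1 - 5/8
= 0.3750


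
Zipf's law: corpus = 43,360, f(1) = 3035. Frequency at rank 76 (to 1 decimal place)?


Zipf's law: f(r) = f(1) / r
f(1) = 3035
f(76) = 3035 / 76
= 39.9 occurrences


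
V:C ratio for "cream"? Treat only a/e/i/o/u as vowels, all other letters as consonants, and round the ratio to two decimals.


Word: "cream"
Vowels (a,e,i,o,u): 2
Consonants: 3
Ratio = 2/3
= 0.67


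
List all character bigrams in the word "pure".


Word: "pure" (length 4)
Number of bigrams = 4 - 2 + 1 = 3
  Position 0: "pu"
  Position 1: "ur"
  Position 2: "re"
Bigrams = "pu", "ur", "re"


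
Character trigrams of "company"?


Word: "company" (length 7)
Number of trigrams = 7 - 3 + 1 = 5
  Position 0: "com"
  Position 1: "omp"
  Position 2: "mpa"
  Position 3: "pan"
  Position 4: "any"
Trigrams = "com", "omp", "mpa", "pan", "any"


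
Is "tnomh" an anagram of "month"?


Word 1: "month" → sorted: hmnot
Word 2: "tnomh" → sorted: hmnot
Same letters? hmnot == hmnot
Anagram = Yes


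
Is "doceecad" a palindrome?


Word: "doceecad"
Reversed: "daceecod"
Forward == Backward? doceecad != daceecod
Palindrome = No


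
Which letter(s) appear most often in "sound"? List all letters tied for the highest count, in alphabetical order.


Word: "sound"
Letter counts:
  'd': 1
  'n': 1
  'o': 1
  's': 1
  'u': 1
Maximum count = 1
Most frequent = 'd', 'n', 'o', 's', 'u' (1 time each)


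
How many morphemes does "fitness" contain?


Word: "fitness"
Morphemes: fit + -ness
Each morpheme carries meaning
= 2 morphemes


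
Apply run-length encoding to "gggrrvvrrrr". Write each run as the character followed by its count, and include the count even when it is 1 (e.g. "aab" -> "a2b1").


String: "gggrrvvrrrr"
Scanning for consecutive runs:
  'g' x 3
  'r' x 2
  'v' x 2
  'r' x 4
RLE = "g3r2v2r4"


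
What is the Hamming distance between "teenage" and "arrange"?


Comparing character by character (same length = 7):
  Pos 0: 't' vs 'a' !=
  Pos 1: 'e' vs 'r' !=
  Pos 2: 'e' vs 'r' !=
  Pos 3: 'n' vs 'a' !=
  Pos 4: 'a' vs 'n' !=
  Pos 5: 'g' vs 'g' =
  Pos 6: 'e' vs 'e' =
Hamming distance = 5


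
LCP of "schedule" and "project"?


Word 1: "schedule"
Word 2: "project"
Comparing from start:
  Pos 0: 's' != 'p' (stop)
LCP = "" (length 0)


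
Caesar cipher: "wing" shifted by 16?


Word: "wing"
Shift: 16
Each letter → (letter + shift) mod 26:
  'w' (22) + 16 = 12 → 'm'
  'i' (8) + 16 = 24 → 'y'
  'n' (13) + 16 = 3 → 'd'
  'g' (6) + 16 = 22 → 'w'
Result = "mydw"


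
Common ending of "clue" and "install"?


Word 1: "clue"
Word 2: "install"
Comparing from end:
  Pos -1: 'e' != 'l' (stop)
LCS = "" (length 0)


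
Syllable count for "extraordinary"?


Word: "extraordinary"
Syllable breakdown: ex / traor / di / nar / y
Counting: 5 parts
= 5 syllables


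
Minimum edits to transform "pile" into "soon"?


Word 1: "pile" (length 4)
Word 2: "soon" (length 4)
One optimal edit sequence (insert/delete/substitute each cost 1):
  1. substitute 'p' -> 's'  (+1)
  2. substitute 'i' -> 'o'  (+1)
  3. substitute 'l' -> 'o'  (+1)
  4. substitute 'e' -> 'n'  (+1)
Total edit operations: 4
Edit distance = 4


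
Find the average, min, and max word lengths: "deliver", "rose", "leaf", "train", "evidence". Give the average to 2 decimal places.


Lengths: "deliver"=7, "rose"=4, "leaf"=4, "train"=5, "evidence"=8
Sum = 28, Count = 5
Average = 28/5 = 5.60
= avg=5.60, min=4, max=8


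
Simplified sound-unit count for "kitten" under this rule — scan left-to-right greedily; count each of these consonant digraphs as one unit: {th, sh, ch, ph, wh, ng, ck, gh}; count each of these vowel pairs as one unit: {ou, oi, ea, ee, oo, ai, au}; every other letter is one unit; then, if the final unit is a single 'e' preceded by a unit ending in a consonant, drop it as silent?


Word: "kitten" (6 letters)
Left-to-right scan:
  1. 'k' (letter)
  2. 'i' (letter)
  3. 't' (letter)
  4. 't' (letter)
  5. 'e' (letter)
  6. 'n' (letter)
Units from scan: 6
Sound units = 6 units


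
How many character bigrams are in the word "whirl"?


Word: "whirl" (length 5)
Number of 2-grams = length - 2 + 1 = 5 - 2 + 1
= 4


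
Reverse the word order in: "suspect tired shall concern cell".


Original: "suspect tired shall concern cell"
Words (1..n): suspect | tired | shall | concern | cell
Reversed (n..1): cell | concern | shall | tired | suspect
Result = "cell concern shall tired suspect"


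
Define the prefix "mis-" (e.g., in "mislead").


Prefix: mis-
As in: mislead -> mis- + lead
Meaning = wrongly


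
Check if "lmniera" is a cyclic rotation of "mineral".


Word: "mineral", Candidate: "lmniera"
Method: check if candidate is substring of word+word
"mineralmineral" contains "lmniera"? No
Is rotation = No


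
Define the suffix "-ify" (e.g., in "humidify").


Suffix: -ify
As in: humidify -> humid + -ify
Meaning = to make


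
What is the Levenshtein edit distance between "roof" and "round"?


Word 1: "roof" (length 4)
Word 2: "round" (length 5)
One optimal edit sequence (insert/delete/substitute each cost 1):
  1. keep 'r'
  2. keep 'o'
  3. insert 'u'  (+1)
  4. substitute 'o' -> 'n'  (+1)
  5. substitute 'f' -> 'd'  (+1)
Total edit operations: 3
Edit distance = 3


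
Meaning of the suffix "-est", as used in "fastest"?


Suffix: -est
Example: fastest (fast + -est)
Meaning = most


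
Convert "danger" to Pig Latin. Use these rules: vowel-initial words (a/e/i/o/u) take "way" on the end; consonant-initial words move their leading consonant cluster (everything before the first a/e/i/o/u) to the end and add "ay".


Word: "danger"
Starts with consonant(s) → move to end, add 'ay'
Consonant cluster: "d"
Pig Latin = "angerday"


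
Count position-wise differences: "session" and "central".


Comparing character by character (same length = 7):
  Pos 0: 's' vs 'c' !=
  Pos 1: 'e' vs 'e' =
  Pos 2: 's' vs 'n' !=
  Pos 3: 's' vs 't' !=
  Pos 4: 'i' vs 'r' !=
  Pos 5: 'o' vs 'a' !=
  Pos 6: 'n' vs 'l' !=
Hamming distance = 6


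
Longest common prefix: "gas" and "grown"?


Word 1: "gas"
Word 2: "grown"
Comparing from start:
  Pos 0: 'g' == 'g'
  Pos 1: 'a' != 'r' (stop)
LCP = "g" (length 1)


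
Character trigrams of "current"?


Word: "current" (length 7)
Number of trigrams = 7 - 3 + 1 = 5
  Position 0: "cur"
  Position 1: "urr"
  Position 2: "rre"
  Position 3: "ren"
  Position 4: "ent"
Trigrams = "cur", "urr", "rre", "ren", "ent"


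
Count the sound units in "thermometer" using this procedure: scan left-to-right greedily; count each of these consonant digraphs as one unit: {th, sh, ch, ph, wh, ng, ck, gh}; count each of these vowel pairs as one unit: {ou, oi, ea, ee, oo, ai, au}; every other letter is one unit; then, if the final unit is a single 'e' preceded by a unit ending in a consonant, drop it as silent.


Word: "thermometer" (11 letters)
Left-to-right scan:
  [1] 'th' (digraph)
  [2] 'e' (letter)
  [3] 'r' (letter)
  [4] 'm' (letter)
  [5] 'o' (letter)
  [6] 'm' (letter)
  [7] 'e' (letter)
  [8] 't' (letter)
  [9] 'e' (letter)
  [10] 'r' (letter)
Units from scan: 10
Sound units = 10 units


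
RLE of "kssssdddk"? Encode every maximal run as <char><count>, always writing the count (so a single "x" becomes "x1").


String: "kssssdddk"
Scanning for consecutive runs:
  'k' x 1
  's' x 4
  'd' x 3
  'k' x 1
RLE = "k1s4d3k1"


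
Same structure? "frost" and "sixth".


Pattern of "frost": [0, 1, 2, 3, 4]
Pattern of "sixth": [0, 1, 2, 3, 4]
Patterns match
Same pattern = Yes


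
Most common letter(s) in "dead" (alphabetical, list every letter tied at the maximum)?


Word: "dead"
Letter counts:
  'a': 1
  'd': 2
  'e': 1
Maximum count = 2
Most frequent = 'd' (2 times each)


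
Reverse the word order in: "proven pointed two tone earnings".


Original: "proven pointed two tone earnings"
Words (1..n): proven | pointed | two | tone | earnings
Reversed (n..1): earnings | tone | two | pointed | proven
Result = "earnings tone two pointed proven"


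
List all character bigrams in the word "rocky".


Word: "rocky" (length 5)
Number of bigrams = 5 - 2 + 1 = 4
  Position 0: "ro"
  Position 1: "oc"
  Position 2: "ck"
  Position 3: "ky"
Bigrams = "ro", "oc", "ck", "ky"


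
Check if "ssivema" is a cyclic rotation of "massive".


Word: "massive", Candidate: "ssivema"
Method: check if candidate is substring of word+word
"massivemassive" contains "ssivema"? Yes
Is rotation = Yes


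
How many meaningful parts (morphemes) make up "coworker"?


Word: "coworker"
Morphemes: co- | work | -er
Each morpheme carries meaning
= 3 morphemes


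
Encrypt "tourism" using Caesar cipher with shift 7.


Word: "tourism"
Shift: 7
Each letter → (letter + shift) mod 26:
  't' (19) + 7 = 0 → 'a'
  'o' (14) + 7 = 21 → 'v'
  'u' (20) + 7 = 1 → 'b'
  'r' (17) + 7 = 24 → 'y'
  'i' (8) + 7 = 15 → 'p'
  's' (18) + 7 = 25 → 'z'
  'm' (12) + 7 = 19 → 't'
Result = "avbypzt"


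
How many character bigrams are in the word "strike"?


Word: "strike" (length 6)
Number of 2-grams = length - 2 + 1 = 6 - 2 + 1
= 5


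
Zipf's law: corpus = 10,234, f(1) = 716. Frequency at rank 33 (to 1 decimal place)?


Zipf's law: f(r) = f(1) / r
f(1) = 716
f(33) = 716 / 33
= 21.7 occurrences


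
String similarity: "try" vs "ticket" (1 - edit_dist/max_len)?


Word 1: "try" (length 3)
Word 2: "ticket" (length 6)
One optimal edit sequence:
  1. keep 't'
  2. insert 'i'  (+1)
  3. insert 'c'  (+1)
  4. insert 'k'  (+1)
  5. substitute 'r' -> 'e'  (+1)
  6. substitute 'y' -> 't'  (+1)
Edit distance = 5
Max length = max(3, 6) = 6
Similarity = 1 - 5/6
= 0.1667


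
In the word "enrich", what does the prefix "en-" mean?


Prefix: en-
Example: enrich = en- + rich
Meaning = cause to / put into


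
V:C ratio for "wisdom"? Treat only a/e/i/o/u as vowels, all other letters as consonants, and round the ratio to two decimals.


Word: "wisdom"
Vowels (a,e,i,o,u): 2
Consonants: 4
Ratio = 2/4
= 0.50


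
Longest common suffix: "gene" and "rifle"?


Word 1: "gene"
Word 2: "rifle"
Comparing from end:
  Pos -1: 'e' == 'e'
  Pos -2: 'n' != 'l' (stop)
LCS = "e" (length 1)


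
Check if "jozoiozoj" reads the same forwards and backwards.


Word: "jozoiozoj"
Reversed: "jozoiozoj"
Forward == Backward? jozoiozoj == jozoiozoj
Palindrome = Yes


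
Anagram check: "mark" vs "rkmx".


Word 1: "mark" → sorted: akmr
Word 2: "rkmx" → sorted: kmrx
Same letters? akmr != kmrx
Anagram = No


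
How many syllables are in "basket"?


Word: "basket"
Syllable breakdown: bas · ket
Counting: 2 parts
= 2 syllables


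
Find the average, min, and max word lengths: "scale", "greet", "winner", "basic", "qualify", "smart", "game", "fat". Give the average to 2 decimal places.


Lengths: "scale"=5, "greet"=5, "winner"=6, "basic"=5, "qualify"=7, "smart"=5, "game"=4, "fat"=3
Sum = 40, Count = 8
Average = 40/8 = 5.00
= avg=5.00, min=3, max=7


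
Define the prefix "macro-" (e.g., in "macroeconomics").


Prefix: macro-
Example: macroeconomics (macro- + economics)
Meaning = large


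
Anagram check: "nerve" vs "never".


Word 1: "nerve" → sorted: eenrv
Word 2: "never" → sorted: eenrv
Same letters? eenrv == eenrv
Anagram = Yes


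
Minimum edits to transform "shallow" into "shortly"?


Word 1: "shallow" (length 7)
Word 2: "shortly" (length 7)
One optimal edit sequence (insert/delete/substitute each cost 1):
  1. keep 's'
  2. keep 'h'
  3. substitute 'a' -> 'o'  (+1)
  4. substitute 'l' -> 'r'  (+1)
  5. substitute 'l' -> 't'  (+1)
  6. substitute 'o' -> 'l'  (+1)
  7. substitute 'w' -> 'y'  (+1)
Total edit operations: 5
Edit distance = 5


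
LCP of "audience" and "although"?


Word 1: "audience"
Word 2: "although"
Comparing from start:
  Pos 0: 'a' == 'a'
  Pos 1: 'u' != 'l' (stop)
LCP = "a" (length 1)


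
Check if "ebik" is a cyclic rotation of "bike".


Word: "bike", Candidate: "ebik"
Method: check if candidate is substring of word+word
"bikebike" contains "ebik"? Yes
Is rotation = Yes


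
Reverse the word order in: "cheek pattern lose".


Original: "cheek pattern lose"
Words (1..n): cheek | pattern | lose
Reversed (n..1): lose | pattern | cheek
Result = "lose pattern cheek"


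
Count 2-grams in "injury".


Word: "injury" (length 6)
Number of 2-grams = length - 2 + 1 = 6 - 2 + 1
= 5


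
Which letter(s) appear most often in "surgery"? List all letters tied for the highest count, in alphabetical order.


Word: "surgery"
Letter counts:
  'e': 1
  'g': 1
  'r': 2
  's': 1
  'u': 1
  'y': 1
Maximum count = 2
Most frequent = 'r' (2 times each)


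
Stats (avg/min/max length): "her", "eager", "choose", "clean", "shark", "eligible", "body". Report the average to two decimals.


Lengths: "her"=3, "eager"=5, "choose"=6, "clean"=5, "shark"=5, "eligible"=8, "body"=4
Sum = 36, Count = 7
Average = 36/7 = 5.14
= avg=5.14, min=3, max=8


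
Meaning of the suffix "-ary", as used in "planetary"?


Suffix: -ary
As in: planetary -> planet + -ary
Meaning = relating to


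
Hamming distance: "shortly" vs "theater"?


Comparing character by character (same length = 7):
  Pos 0: 's' vs 't' !=
  Pos 1: 'h' vs 'h' =
  Pos 2: 'o' vs 'e' !=
  Pos 3: 'r' vs 'a' !=
  Pos 4: 't' vs 't' =
  Pos 5: 'l' vs 'e' !=
  Pos 6: 'y' vs 'r' !=
Hamming distance = 5


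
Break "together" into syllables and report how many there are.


Word: "together"
Syllable breakdown: to-geth-er
Counting: 3 parts
= 3 syllables


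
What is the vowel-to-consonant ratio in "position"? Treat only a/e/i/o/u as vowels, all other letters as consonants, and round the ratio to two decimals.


Word: "position"
Vowels (a,e,i,o,u): 4
Consonants: 4
Ratio = 4/4
= 1.00


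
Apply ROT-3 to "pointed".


Word: "pointed"
Shift: 3
Each letter → (letter + shift) mod 26:
  'p' (15) + 3 = 18 → 's'
  'o' (14) + 3 = 17 → 'r'
  'i' (8) + 3 = 11 → 'l'
  'n' (13) + 3 = 16 → 'q'
  't' (19) + 3 = 22 → 'w'
  'e' (4) + 3 = 7 → 'h'
  'd' (3) + 3 = 6 → 'g'
Result = "srlqwhg"


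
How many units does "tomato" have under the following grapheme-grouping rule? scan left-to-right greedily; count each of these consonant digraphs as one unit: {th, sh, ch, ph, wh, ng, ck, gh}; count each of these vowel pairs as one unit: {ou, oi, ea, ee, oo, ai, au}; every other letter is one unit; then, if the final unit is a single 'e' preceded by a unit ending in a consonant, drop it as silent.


Word: "tomato" (6 letters)
Left-to-right scan:
  1. 't' (letter)
  2. 'o' (letter)
  3. 'm' (letter)
  4. 'a' (letter)
  5. 't' (letter)
  6. 'o' (letter)
Units from scan: 6
Sound units = 6 units


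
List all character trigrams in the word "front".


Word: "front" (length 5)
Number of trigrams = 5 - 3 + 1 = 3
  Position 0: "fro"
  Position 1: "ron"
  Position 2: "ont"
Trigrams = "fro", "ron", "ont"


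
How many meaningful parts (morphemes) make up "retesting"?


Word: "retesting"
Morphemes: re- | test | -ing
Each morpheme carries meaning
= 3 morphemes


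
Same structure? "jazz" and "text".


Pattern of "jazz": [0, 1, 2, 2]
Pattern of "text": [0, 1, 2, 0]
Patterns do not match
Same pattern = No


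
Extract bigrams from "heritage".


Word: "heritage" (length 8)
Number of bigrams = 8 - 2 + 1 = 7
  Position 0: "he"
  Position 1: "er"
  Position 2: "ri"
  Position 3: "it"
  Position 4: "ta"
  Position 5: "ag"
  Position 6: "ge"
Bigrams = "he", "er", "ri", "it", "ta", "ag", "ge"


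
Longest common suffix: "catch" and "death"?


Word 1: "catch"
Word 2: "death"
Comparing from end:
  Pos -1: 'h' == 'h'
  Pos -2: 'c' != 't' (stop)
LCS = "h" (length 1)


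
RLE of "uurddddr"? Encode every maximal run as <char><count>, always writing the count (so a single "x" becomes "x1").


String: "uurddddr"
Scanning for consecutive runs:
  'u' x 2
  'r' x 1
  'd' x 4
  'r' x 1
RLE = "u2r1d4r1"


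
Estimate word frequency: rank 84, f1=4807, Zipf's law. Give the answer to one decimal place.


Zipf's law: f(r) = f(1) / r
f(1) = 4807
f(84) = 4807 / 84
= 57.2 occurrences


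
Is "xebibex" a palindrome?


Word: "xebibex"
Reversed: "xebibex"
Forward == Backward? xebibex == xebibex
Palindrome = Yes


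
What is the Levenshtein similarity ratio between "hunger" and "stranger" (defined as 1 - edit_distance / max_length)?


Word 1: "hunger" (length 6)
Word 2: "stranger" (length 8)
One optimal edit sequence:
  1. insert 's'  (+1)
  2. insert 't'  (+1)
  3. substitute 'h' -> 'r'  (+1)
  4. substitute 'u' -> 'a'  (+1)
  5. keep 'n'
  6. keep 'g'
  7. keep 'e'
  8. keep 'r'
Edit distance = 4
Max length = max(6, 8) = 8
Similarity = 1 - 4/8
= 0.5000


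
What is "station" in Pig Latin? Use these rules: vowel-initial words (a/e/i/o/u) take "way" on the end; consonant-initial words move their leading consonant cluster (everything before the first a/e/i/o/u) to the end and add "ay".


Word: "station"
Starts with consonant(s) → move to end, add 'ay'
Consonant cluster: "st"
Pig Latin = "ationstay"


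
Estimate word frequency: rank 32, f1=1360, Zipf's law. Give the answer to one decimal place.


Zipf's law: f(r) = f(1) / r
f(1) = 1360
f(32) = 1360 / 32
= 42.5 occurrences


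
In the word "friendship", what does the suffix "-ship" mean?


Suffix: -ship
Example: friendship = friend + -ship
Meaning = state / position


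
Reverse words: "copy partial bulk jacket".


Original: "copy partial bulk jacket"
Words (1..n): copy | partial | bulk | jacket
Reversed (n..1): jacket | bulk | partial | copy
Result = "jacket bulk partial copy"


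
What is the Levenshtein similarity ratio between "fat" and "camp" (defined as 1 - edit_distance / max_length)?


Word 1: "fat" (length 3)
Word 2: "camp" (length 4)
One optimal edit sequence:
  1. substitute 'f' -> 'c'  (+1)
  2. keep 'a'
  3. insert 'm'  (+1)
  4. substitute 't' -> 'p'  (+1)
Edit distance = 3
Max length = max(3, 4) = 4
Similarity = 1 - 3/4
= 0.2500


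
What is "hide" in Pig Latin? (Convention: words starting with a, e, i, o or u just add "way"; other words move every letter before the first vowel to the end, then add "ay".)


Word: "hide"
Starts with consonant(s) → move to end, add 'ay'
Consonant cluster: "h"
Pig Latin = "idehay"


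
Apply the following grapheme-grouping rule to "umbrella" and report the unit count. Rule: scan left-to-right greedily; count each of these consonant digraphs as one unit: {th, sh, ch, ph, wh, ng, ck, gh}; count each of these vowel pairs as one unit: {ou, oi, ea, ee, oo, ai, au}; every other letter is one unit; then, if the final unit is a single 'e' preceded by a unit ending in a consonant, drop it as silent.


Word: "umbrella" (8 letters)
Left-to-right scan:
  1. 'u' (letter)
  2. 'm' (letter)
  3. 'b' (letter)
  4. 'r' (letter)
  5. 'e' (letter)
  6. 'l' (letter)
  7. 'l' (letter)
  8. 'a' (letter)
Units from scan: 8
Sound units = 8 units


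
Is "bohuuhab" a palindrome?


Word: "bohuuhab"
Reversed: "bahuuhob"
Forward == Backward? bohuuhab != bahuuhob
Palindrome = No


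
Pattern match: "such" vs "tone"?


Pattern of "such": [0, 1, 2, 3]
Pattern of "tone": [0, 1, 2, 3]
Patterns match
Same pattern = Yes


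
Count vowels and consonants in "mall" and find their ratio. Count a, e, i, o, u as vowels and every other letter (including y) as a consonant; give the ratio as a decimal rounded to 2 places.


Word: "mall"
Vowels (a,e,i,o,u): 1
Consonants: 3
Ratio = 1/3
= 0.33


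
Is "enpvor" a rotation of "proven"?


Word: "proven", Candidate: "enpvor"
Method: check if candidate is substring of word+word
"provenproven" contains "enpvor"? No
Is rotation = No


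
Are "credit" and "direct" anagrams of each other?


Word 1: "credit" → sorted: cdeirt
Word 2: "direct" → sorted: cdeirt
Same letters? cdeirt == cdeirt
Anagram = Yes


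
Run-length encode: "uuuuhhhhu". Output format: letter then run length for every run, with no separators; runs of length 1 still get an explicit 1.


String: "uuuuhhhhu"
Scanning for consecutive runs:
  'u' x 4
  'h' x 4
  'u' x 1
RLE = "u4h4u1"


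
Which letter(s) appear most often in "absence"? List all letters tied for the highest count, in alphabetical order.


Word: "absence"
Letter counts:
  'a': 1
  'b': 1
  'c': 1
  'e': 2
  'n': 1
  's': 1
Maximum count = 2
Most frequent = 'e' (2 times each)


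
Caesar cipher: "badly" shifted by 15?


Word: "badly"
Shift: 15
Each letter → (letter + shift) mod 26:
  'b' (1) + 15 = 16 → 'q'
  'a' (0) + 15 = 15 → 'p'
  'd' (3) + 15 = 18 → 's'
  'l' (11) + 15 = 0 → 'a'
  'y' (24) + 15 = 13 → 'n'
Result = "qpsan"


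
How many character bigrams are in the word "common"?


Word: "common" (length 6)
Number of 2-grams = length - 2 + 1 = 6 - 2 + 1
= 5


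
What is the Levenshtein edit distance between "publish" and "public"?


Word 1: "publish" (length 7)
Word 2: "public" (length 6)
One optimal edit sequence (insert/delete/substitute each cost 1):
  1. keep 'p'
  2. keep 'u'
  3. keep 'b'
  4. keep 'l'
  5. keep 'i'
  6. delete 's'  (+1)
  7. substitute 'h' -> 'c'  (+1)
Total edit operations: 2
Edit distance = 2


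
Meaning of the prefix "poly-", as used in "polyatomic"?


Prefix: poly-
As in: polyatomic -> poly- + atomic
Meaning = many


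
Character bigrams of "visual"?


Word: "visual" (length 6)
Number of bigrams = 6 - 2 + 1 = 5
  Position 0: "vi"
  Position 1: "is"
  Position 2: "su"
  Position 3: "ua"
  Position 4: "al"
Bigrams = "vi", "is", "su", "ua", "al"


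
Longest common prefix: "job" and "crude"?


Word 1: "job"
Word 2: "crude"
Comparing from start:
  Pos 0: 'j' != 'c' (stop)
LCP = "" (length 0)


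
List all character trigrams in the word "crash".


Word: "crash" (length 5)
Number of trigrams = 5 - 3 + 1 = 3
  Position 0: "cra"
  Position 1: "ras"
  Position 2: "ash"
Trigrams = "cra", "ras", "ash"


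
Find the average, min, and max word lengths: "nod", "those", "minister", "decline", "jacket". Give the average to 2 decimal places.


Lengths: "nod"=3, "those"=5, "minister"=8, "decline"=7, "jacket"=6
Sum = 29, Count = 5
Average = 29/5 = 5.80
= avg=5.80, min=3, max=8


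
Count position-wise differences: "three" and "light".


Comparing character by character (same length = 5):
  Pos 0: 't' vs 'l' !=
  Pos 1: 'h' vs 'i' !=
  Pos 2: 'r' vs 'g' !=
  Pos 3: 'e' vs 'h' !=
  Pos 4: 'e' vs 't' !=
Hamming distance = 5


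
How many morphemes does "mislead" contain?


Word: "mislead"
Morphemes: mis- / lead
Each morpheme carries meaning
= 2 morphemes


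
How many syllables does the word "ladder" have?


Word: "ladder"
Syllable breakdown: lad / der
Counting: 2 parts
= 2 syllables


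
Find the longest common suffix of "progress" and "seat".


Word 1: "progress"
Word 2: "seat"
Comparing from end:
  Pos -1: 's' != 't' (stop)
LCS = "" (length 0)


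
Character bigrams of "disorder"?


Word: "disorder" (length 8)
Number of bigrams = 8 - 2 + 1 = 7
  Position 0: "di"
  Position 1: "is"
  Position 2: "so"
  Position 3: "or"
  Position 4: "rd"
  Position 5: "de"
  Position 6: "er"
Bigrams = "di", "is", "so", "or", "rd", "de", "er"


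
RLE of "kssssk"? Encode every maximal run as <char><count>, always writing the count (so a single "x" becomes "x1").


String: "kssssk"
Scanning for consecutive runs:
  'k' x 1
  's' x 4
  'k' x 1
RLE = "k1s4k1"


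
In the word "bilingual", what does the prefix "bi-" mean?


Prefix: bi-
Example: bilingual = bi- + lingual
Meaning = two


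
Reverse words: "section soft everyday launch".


Original: "section soft everyday launch"
Words (1..n): section | soft | everyday | launch
Reversed (n..1): launch | everyday | soft | section
Result = "launch everyday soft section"


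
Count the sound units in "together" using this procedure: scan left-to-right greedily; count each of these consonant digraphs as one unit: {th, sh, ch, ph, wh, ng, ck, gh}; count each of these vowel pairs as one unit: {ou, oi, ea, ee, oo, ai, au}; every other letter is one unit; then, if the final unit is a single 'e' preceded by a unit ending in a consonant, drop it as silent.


Word: "together" (8 letters)
Left-to-right scan:
  [1] 't' (letter)
  [2] 'o' (letter)
  [3] 'g' (letter)
  [4] 'e' (letter)
  [5] 'th' (digraph)
  [6] 'e' (letter)
  [7] 'r' (letter)
Units from scan: 7
Sound units = 7 units


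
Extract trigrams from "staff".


Word: "staff" (length 5)
Number of trigrams = 5 - 3 + 1 = 3
  Position 0: "sta"
  Position 1: "taf"
  Position 2: "aff"
Trigrams = "sta", "taf", "aff"


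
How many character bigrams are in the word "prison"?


Word: "prison" (length 6)
Number of 2-grams = length - 2 + 1 = 6 - 2 + 1
= 5


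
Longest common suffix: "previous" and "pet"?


Word 1: "previous"
Word 2: "pet"
Comparing from end:
  Pos -1: 's' != 't' (stop)
LCS = "" (length 0)


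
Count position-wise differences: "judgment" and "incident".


Comparing character by character (same length = 8):
  Pos 0: 'j' vs 'i' !=
  Pos 1: 'u' vs 'n' !=
  Pos 2: 'd' vs 'c' !=
  Pos 3: 'g' vs 'i' !=
  Pos 4: 'm' vs 'd' !=
  Pos 5: 'e' vs 'e' =
  Pos 6: 'n' vs 'n' =
  Pos 7: 't' vs 't' =
Hamming distance = 5


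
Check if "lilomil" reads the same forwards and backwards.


Word: "lilomil"
Reversed: "limolil"
Forward == Backward? lilomil != limolil
Palindrome = No


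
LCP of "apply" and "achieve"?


Word 1: "apply"
Word 2: "achieve"
Comparing from start:
  Pos 0: 'a' == 'a'
  Pos 1: 'p' != 'c' (stop)
LCP = "a" (length 1)


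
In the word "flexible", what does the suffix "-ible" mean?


Suffix: -ible
Example: flexible (flex + -ible)
Meaning = capable of


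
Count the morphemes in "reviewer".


Word: "reviewer"
Morphemes: re- | view | -er
Each morpheme carries meaning
= 3 morphemes


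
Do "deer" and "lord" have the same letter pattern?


Pattern of "deer": [0, 1, 1, 2]
Pattern of "lord": [0, 1, 2, 3]
Patterns do not match
Same pattern = No


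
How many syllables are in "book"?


Word: "book"
Syllable breakdown: book
Counting: 1 part
= 1 syllable


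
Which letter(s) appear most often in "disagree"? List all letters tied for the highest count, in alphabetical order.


Word: "disagree"
Letter counts:
  'a': 1
  'd': 1
  'e': 2
  'g': 1
  'i': 1
  'r': 1
  's': 1
Maximum count = 2
Most frequent = 'e' (2 times each)


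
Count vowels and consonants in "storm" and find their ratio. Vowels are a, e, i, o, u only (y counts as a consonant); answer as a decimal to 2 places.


Word: "storm"
Vowels (a,e,i,o,u): 1
Consonants: 4
Ratio = 1/4
= 0.25


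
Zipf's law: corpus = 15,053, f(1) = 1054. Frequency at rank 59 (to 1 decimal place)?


Zipf's law: f(r) = f(1) / r
f(1) = 1054
f(59) = 1054 / 59
= 17.9 occurrences


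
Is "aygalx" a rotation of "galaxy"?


Word: "galaxy", Candidate: "aygalx"
Method: check if candidate is substring of word+word
"galaxygalaxy" contains "aygalx"? No
Is rotation = No


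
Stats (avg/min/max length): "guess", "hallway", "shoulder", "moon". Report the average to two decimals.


Lengths: "guess"=5, "hallway"=7, "shoulder"=8, "moon"=4
Sum = 24, Count = 4
Average = 24/4 = 6.00
= avg=6.00, min=4, max=8


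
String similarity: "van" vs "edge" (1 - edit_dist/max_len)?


Word 1: "van" (length 3)
Word 2: "edge" (length 4)
One optimal edit sequence:
  1. insert 'e'  (+1)
  2. substitute 'v' -> 'd'  (+1)
  3. substitute 'a' -> 'g'  (+1)
  4. substitute 'n' -> 'e'  (+1)
Edit distance = 4
Max length = max(3, 4) = 4
Similarity = 1 - 4/4
= 0.0000


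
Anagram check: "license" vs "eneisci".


Word 1: "license" → sorted: ceeilns
Word 2: "eneisci" → sorted: ceeiins
Same letters? ceeilns != ceeiins
Anagram = No


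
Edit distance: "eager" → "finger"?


Word 1: "eager" (length 5)
Word 2: "finger" (length 6)
One optimal edit sequence (insert/delete/substitute each cost 1):
  1. insert 'f'  (+1)
  2. substitute 'e' -> 'i'  (+1)
  3. substitute 'a' -> 'n'  (+1)
  4. keep 'g'
  5. keep 'e'
  6. keep 'r'
Total edit operations: 3
Edit distance = 3


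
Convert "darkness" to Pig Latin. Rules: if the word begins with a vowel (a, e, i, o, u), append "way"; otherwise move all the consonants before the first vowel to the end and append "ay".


Word: "darkness"
Starts with consonant(s) → move to end, add 'ay'
Consonant cluster: "d"
Pig Latin = "arknessday"


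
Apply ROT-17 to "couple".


Word: "couple"
Shift: 17
Each letter → (letter + shift) mod 26:
  'c' (2) + 17 = 19 → 't'
  'o' (14) + 17 = 5 → 'f'
  'u' (20) + 17 = 11 → 'l'
  'p' (15) + 17 = 6 → 'g'
  'l' (11) + 17 = 2 → 'c'
  'e' (4) + 17 = 21 → 'v'
Result = "tflgcv"


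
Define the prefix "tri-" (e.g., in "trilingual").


Prefix: tri-
Example: trilingual (tri- + lingual)
Meaning = three


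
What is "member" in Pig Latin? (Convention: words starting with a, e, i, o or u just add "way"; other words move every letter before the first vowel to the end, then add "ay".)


Word: "member"
Starts with consonant(s) → move to end, add 'ay'
Consonant cluster: "m"
Pig Latin = "embermay"
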